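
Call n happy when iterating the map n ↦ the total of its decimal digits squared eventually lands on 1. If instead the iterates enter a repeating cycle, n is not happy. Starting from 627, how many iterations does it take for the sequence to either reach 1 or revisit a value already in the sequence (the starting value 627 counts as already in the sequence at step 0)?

9

627 → 6² + 2² + 7² = 89
89 → 8² + 9² = 145
145 → 1² + 4² + 5² = 42
42 → 4² + 2² = 20
20 → 2² + 0² = 4
4 → 4² = 16
16 → 1² + 6² = 37
37 → 3² + 7² = 58
58 → 5² + 8² = 89  — 89 repeats.
That took 9 steps.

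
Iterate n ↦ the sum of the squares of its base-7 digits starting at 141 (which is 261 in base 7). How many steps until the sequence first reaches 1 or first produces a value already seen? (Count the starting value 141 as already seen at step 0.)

141 = (2,6,1)_7 → 2² + 6² + 1² = 4 + 36 + 1 = 41
41 = (5,6)_7 → 5² + 6² = 25 + 36 = 61
61 = (1,1,5)_7 → 1² + 1² + 5² = 1 + 1 + 25 = 27
27 = (3,6)_7 → 3² + 6² = 9 + 36 = 45
45 = (6,3)_7 → 6² + 3² = 36 + 9 = 45  — 45 repeats.
That took 5 steps.

5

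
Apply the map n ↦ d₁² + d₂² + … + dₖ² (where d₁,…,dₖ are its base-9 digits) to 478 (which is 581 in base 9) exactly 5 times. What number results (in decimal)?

478 = (5,8,1)_9 → 5² + 8² + 1² = 90
90 = (1,1,0)_9 → 1² + 1² + 0² = 2
2 = (2)_9 → 2² = 4
4 = (4)_9 → 4² = 16
16 = (1,7)_9 → 1² + 7² = 50

50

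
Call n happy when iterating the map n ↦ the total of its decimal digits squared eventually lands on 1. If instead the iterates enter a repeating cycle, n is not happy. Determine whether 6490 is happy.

happy

6490 → 6² + 4² + 9² + 0² = 36 + 16 + 81 + 0 = 133
133 → 1² + 3² + 3² = 1 + 9 + 9 = 19
19 → 1² + 9² = 1 + 81 = 82
82 → 8² + 2² = 64 + 4 = 68
68 → 6² + 8² = 36 + 64 = 100
100 → 1² + 0² + 0² = 1 + 0 + 0 = 1  — reached 1.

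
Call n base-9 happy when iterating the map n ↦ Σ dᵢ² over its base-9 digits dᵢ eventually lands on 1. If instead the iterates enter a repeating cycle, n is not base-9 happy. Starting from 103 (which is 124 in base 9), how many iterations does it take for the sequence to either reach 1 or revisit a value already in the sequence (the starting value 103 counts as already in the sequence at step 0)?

103 = (1,2,4)_9 → 1² + 2² + 4² = 21
21 = (2,3)_9 → 2² + 3² = 13
13 = (1,4)_9 → 1² + 4² = 17
17 = (1,8)_9 → 1² + 8² = 65
65 = (7,2)_9 → 7² + 2² = 53
53 = (5,8)_9 → 5² + 8² = 89
89 = (1,0,8)_9 → 1² + 0² + 8² = 65  — 65 repeats.
That took 7 steps.

7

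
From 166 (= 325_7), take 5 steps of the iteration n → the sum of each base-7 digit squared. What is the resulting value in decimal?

166 = (3,2,5)_7 → 3² + 2² + 5² = 38
38 = (5,3)_7 → 5² + 3² = 34
34 = (4,6)_7 → 4² + 6² = 52
52 = (1,0,3)_7 → 1² + 0² + 3² = 10
10 = (1,3)_7 → 1² + 3² = 10

10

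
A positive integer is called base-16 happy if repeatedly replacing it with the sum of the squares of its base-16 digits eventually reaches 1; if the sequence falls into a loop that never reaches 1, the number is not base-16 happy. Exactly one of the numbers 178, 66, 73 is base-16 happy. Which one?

66

178: 178 → 125 → 218 → 269 → 170 → 200 → 208 → 169 → 181 → 146 → 85 → 50 → 13 → 169  — repeats 169 (not base-16 happy)
66: 66 → 20 → 17 → 2 → 4 → 16 → 1  — reaches 1 (base-16 happy)
73: 73 → 97 → 37 → 29 → 170 → 200 → 208 → 169 → 181 → 146 → 85 → 50 → 13 → 169  — repeats 169 (not base-16 happy)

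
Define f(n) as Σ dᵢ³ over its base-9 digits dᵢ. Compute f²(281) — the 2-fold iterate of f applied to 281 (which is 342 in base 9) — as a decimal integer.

281 = (3,4,2)_9 → 3³ + 4³ + 2³ = 27 + 64 + 8 = 99
99 = (1,2,0)_9 → 1³ + 2³ + 0³ = 1 + 8 + 0 = 9

9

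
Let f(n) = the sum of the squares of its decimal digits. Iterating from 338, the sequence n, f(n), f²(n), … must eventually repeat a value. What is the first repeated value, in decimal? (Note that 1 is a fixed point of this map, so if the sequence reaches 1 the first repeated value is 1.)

338 → 3² + 3² + 8² = 9 + 9 + 64 = 82
82 → 8² + 2² = 64 + 4 = 68
68 → 6² + 8² = 36 + 64 = 100
100 → 1² + 0² + 0² = 1 + 0 + 0 = 1  — reached the fixed point 1.
1 → 1, so 1 is the first repeated value.

1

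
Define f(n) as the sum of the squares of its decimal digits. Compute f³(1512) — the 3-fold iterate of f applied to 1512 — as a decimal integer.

1

1512 → 1² + 5² + 1² + 2² = 31
31 → 3² + 1² = 10
10 → 1² + 0² = 1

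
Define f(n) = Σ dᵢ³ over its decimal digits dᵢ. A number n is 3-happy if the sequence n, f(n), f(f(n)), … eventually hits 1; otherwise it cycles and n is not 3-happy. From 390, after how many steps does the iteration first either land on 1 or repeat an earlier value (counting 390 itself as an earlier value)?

7

390 → 3³ + 9³ + 0³ = 756
756 → 7³ + 5³ + 6³ = 684
684 → 6³ + 8³ + 4³ = 792
792 → 7³ + 9³ + 2³ = 1080
1080 → 1³ + 0³ + 8³ + 0³ = 513
513 → 5³ + 1³ + 3³ = 153
153 → 1³ + 5³ + 3³ = 153  — 153 repeats.
That took 7 steps.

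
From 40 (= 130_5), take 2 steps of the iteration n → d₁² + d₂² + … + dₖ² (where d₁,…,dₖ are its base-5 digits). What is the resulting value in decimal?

4

40 = (1,3,0)_5 → 1² + 3² + 0² = 10
10 = (2,0)_5 → 2² + 0² = 4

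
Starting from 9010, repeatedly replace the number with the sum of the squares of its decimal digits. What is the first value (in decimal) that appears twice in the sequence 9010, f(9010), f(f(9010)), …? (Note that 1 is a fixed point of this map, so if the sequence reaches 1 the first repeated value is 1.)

9010 → 9² + 0² + 1² + 0² = 81 + 0 + 1 + 0 = 82
82 → 8² + 2² = 64 + 4 = 68
68 → 6² + 8² = 36 + 64 = 100
100 → 1² + 0² + 0² = 1 + 0 + 0 = 1  — reached the fixed point 1.
1 → 1, so 1 is the first repeated value.

1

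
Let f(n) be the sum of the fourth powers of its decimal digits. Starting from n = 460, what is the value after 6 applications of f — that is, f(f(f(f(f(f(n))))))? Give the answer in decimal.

13747

460 → 4⁴ + 6⁴ + 0⁴ = 1552
1552 → 1⁴ + 5⁴ + 5⁴ + 2⁴ = 1267
1267 → 1⁴ + 2⁴ + 6⁴ + 7⁴ = 3714
3714 → 3⁴ + 7⁴ + 1⁴ + 4⁴ = 2739
2739 → 2⁴ + 7⁴ + 3⁴ + 9⁴ = 9059
9059 → 9⁴ + 0⁴ + 5⁴ + 9⁴ = 13747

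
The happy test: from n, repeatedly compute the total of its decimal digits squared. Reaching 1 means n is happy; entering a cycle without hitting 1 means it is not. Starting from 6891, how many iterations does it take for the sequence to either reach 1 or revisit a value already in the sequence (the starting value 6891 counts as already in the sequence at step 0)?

6891 → 6² + 8² + 9² + 1² = 182
182 → 1² + 8² + 2² = 69
69 → 6² + 9² = 117
117 → 1² + 1² + 7² = 51
51 → 5² + 1² = 26
26 → 2² + 6² = 40
40 → 4² + 0² = 16
16 → 1² + 6² = 37
37 → 3² + 7² = 58
58 → 5² + 8² = 89
89 → 8² + 9² = 145
145 → 1² + 4² + 5² = 42
42 → 4² + 2² = 20
20 → 2² + 0² = 4
4 → 4² = 16  — 16 repeats.
That took 15 steps.

15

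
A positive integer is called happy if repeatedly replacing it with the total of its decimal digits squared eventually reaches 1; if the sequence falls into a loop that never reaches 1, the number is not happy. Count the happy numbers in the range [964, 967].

964: 964 → 133 → 19 → 82 → 68 → 100 → 1  — happy
965: 965 → 142 → 21 → 5 → 25 → 29 → 85 → 89 → 145 → 42 → 20 → 4 → 16 → 37 → 58 → 89  — not happy
966: 966 → 153 → 35 → 34 → 25 → 29 → 85 → 89 → 145 → 42 → 20 → 4 → 16 → 37 → 58 → 89  — not happy
967: 967 → 166 → 73 → 58 → 89 → 145 → 42 → 20 → 4 → 16 → 37 → 58  — not happy
happy: 964

1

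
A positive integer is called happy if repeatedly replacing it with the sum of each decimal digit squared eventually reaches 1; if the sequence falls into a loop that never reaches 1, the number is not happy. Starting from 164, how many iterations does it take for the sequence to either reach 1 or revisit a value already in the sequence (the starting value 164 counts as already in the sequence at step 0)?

14

164 → 1² + 6² + 4² = 1 + 36 + 16 = 53
53 → 5² + 3² = 25 + 9 = 34
34 → 3² + 4² = 9 + 16 = 25
25 → 2² + 5² = 4 + 25 = 29
29 → 2² + 9² = 4 + 81 = 85
85 → 8² + 5² = 64 + 25 = 89
89 → 8² + 9² = 64 + 81 = 145
145 → 1² + 4² + 5² = 1 + 16 + 25 = 42
42 → 4² + 2² = 16 + 4 = 20
20 → 2² + 0² = 4 + 0 = 4
4 → 4² = 16
16 → 1² + 6² = 1 + 36 = 37
37 → 3² + 7² = 9 + 49 = 58
58 → 5² + 8² = 25 + 64 = 89  — 89 repeats.
That took 14 steps.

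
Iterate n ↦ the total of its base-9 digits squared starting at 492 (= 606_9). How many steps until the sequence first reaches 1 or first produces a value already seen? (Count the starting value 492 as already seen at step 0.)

492 = (6,0,6)_9 → 6² + 0² + 6² = 72
72 = (8,0)_9 → 8² + 0² = 64
64 = (7,1)_9 → 7² + 1² = 50
50 = (5,5)_9 → 5² + 5² = 50  — 50 repeats.
That took 4 steps.

4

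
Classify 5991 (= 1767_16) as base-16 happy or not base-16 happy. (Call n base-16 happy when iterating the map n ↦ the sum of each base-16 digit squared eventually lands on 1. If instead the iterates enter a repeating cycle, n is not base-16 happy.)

not base-16 happy

5991 = (1,7,6,7)_16 → 1² + 7² + 6² + 7² = 135
135 = (8,7)_16 → 8² + 7² = 113
113 = (7,1)_16 → 7² + 1² = 50
50 = (3,2)_16 → 3² + 2² = 13
13 = (13)_16 → 13² = 169
169 = (10,9)_16 → 10² + 9² = 181
181 = (11,5)_16 → 11² + 5² = 146
146 = (9,2)_16 → 9² + 2² = 85
85 = (5,5)_16 → 5² + 5² = 50  — 50 already seen; the sequence cycles without reaching 1.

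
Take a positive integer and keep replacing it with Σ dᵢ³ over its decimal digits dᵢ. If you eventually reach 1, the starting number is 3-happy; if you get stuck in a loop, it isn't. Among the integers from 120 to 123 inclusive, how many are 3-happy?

1

120: 120 → 9 → 729 → 1080 → 513 → 153 → 153  (repeats 153)
121: 121 → 10 → 1  (reaches 1)
122: 122 → 17 → 344 → 155 → 251 → 134 → 92 → 737 → 713 → 371 → 371  (repeats 371)
123: 123 → 36 → 243 → 99 → 1458 → 702 → 351 → 153 → 153  (repeats 153)
3-happy: 121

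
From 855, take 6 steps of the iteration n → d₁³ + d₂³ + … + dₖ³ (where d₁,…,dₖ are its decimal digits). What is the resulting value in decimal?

855 → 762
762 → 567
567 → 684
684 → 792
792 → 1080
1080 → 513

513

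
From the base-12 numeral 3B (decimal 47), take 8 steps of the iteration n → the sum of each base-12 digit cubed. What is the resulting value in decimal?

856

47 = (3,11)_12 → 1358
1358 = (9,5,2)_12 → 862
862 = (5,11,10)_12 → 2456
2456 = (1,5,0,8)_12 → 638
638 = (4,5,2)_12 → 197
197 = (1,4,5)_12 → 190
190 = (1,3,10)_12 → 1028
1028 = (7,1,8)_12 → 856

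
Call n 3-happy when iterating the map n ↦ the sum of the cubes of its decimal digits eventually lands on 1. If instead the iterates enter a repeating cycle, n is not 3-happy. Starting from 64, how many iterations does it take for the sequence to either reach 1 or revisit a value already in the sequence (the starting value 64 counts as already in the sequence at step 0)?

6

64 → 6³ + 4³ = 280
280 → 2³ + 8³ + 0³ = 520
520 → 5³ + 2³ + 0³ = 133
133 → 1³ + 3³ + 3³ = 55
55 → 5³ + 5³ = 250
250 → 2³ + 5³ + 0³ = 133  — 133 repeats.
That took 6 steps.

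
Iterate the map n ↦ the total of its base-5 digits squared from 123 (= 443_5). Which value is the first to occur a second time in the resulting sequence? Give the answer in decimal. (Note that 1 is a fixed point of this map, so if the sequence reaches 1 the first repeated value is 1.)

1

123 = (4,4,3)_5 → 41
41 = (1,3,1)_5 → 11
11 = (2,1)_5 → 5
5 = (1,0)_5 → 1  — reached the fixed point 1.
1 → 1, so 1 is the first repeated value.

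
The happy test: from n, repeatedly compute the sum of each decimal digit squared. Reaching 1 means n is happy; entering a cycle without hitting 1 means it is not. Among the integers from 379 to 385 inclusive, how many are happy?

379: 379 → 139 → 91 → 82 → 68 → 100 → 1  (reaches 1)
380: 380 → 73 → 58 → 89 → 145 → 42 → 20 → 4 → 16 → 37 → 58  (repeats 58)
381: 381 → 74 → 65 → 61 → 37 → 58 → 89 → 145 → 42 → 20 → 4 → 16 → 37  (repeats 37)
382: 382 → 77 → 98 → 145 → 42 → 20 → 4 → 16 → 37 → 58 → 89 → 145  (repeats 145)
383: 383 → 82 → 68 → 100 → 1  (reaches 1)
384: 384 → 89 → 145 → 42 → 20 → 4 → 16 → 37 → 58 → 89  (repeats 89)
385: 385 → 98 → 145 → 42 → 20 → 4 → 16 → 37 → 58 → 89 → 145  (repeats 145)
happy: 379, 383

2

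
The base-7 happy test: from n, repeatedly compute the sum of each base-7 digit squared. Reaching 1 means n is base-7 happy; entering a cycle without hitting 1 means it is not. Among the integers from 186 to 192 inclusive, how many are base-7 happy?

1

186: 186 → 50 → 2 → 4 → 16 → 8 → 2  — not base-7 happy
187: 187 → 59 → 11 → 17 → 13 → 37 → 29 → 17  — not base-7 happy
188: 188 → 70 → 10 → 10  — not base-7 happy
189: 189 → 45 → 45  — not base-7 happy
190: 190 → 46 → 52 → 10 → 10  — not base-7 happy
191: 191 → 49 → 1  — base-7 happy
192: 192 → 54 → 26 → 34 → 52 → 10 → 10  — not base-7 happy
base-7 happy: 191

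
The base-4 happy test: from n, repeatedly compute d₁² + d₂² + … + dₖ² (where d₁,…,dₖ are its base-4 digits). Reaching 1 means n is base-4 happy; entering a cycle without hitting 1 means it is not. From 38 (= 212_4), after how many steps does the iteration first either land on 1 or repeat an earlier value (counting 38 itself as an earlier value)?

5

38 = (2,1,2)_4 → 2² + 1² + 2² = 9
9 = (2,1)_4 → 2² + 1² = 5
5 = (1,1)_4 → 1² + 1² = 2
2 = (2)_4 → 2² = 4
4 = (1,0)_4 → 1² + 0² = 1  — reached 1.
That took 5 steps.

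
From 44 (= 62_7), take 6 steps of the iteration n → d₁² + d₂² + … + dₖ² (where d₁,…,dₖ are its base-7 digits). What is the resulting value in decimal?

8

44 = (6,2)_7 → 6² + 2² = 36 + 4 = 40
40 = (5,5)_7 → 5² + 5² = 25 + 25 = 50
50 = (1,0,1)_7 → 1² + 0² + 1² = 1 + 0 + 1 = 2
2 = (2)_7 → 2² = 4
4 = (4)_7 → 4² = 16
16 = (2,2)_7 → 2² + 2² = 4 + 4 = 8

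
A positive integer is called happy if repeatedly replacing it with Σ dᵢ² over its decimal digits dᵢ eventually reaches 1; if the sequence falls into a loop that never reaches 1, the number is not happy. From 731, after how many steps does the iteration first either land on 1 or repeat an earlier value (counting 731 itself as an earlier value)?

11

731 → 7² + 3² + 1² = 59
59 → 5² + 9² = 106
106 → 1² + 0² + 6² = 37
37 → 3² + 7² = 58
58 → 5² + 8² = 89
89 → 8² + 9² = 145
145 → 1² + 4² + 5² = 42
42 → 4² + 2² = 20
20 → 2² + 0² = 4
4 → 4² = 16
16 → 1² + 6² = 37  — 37 repeats.
That took 11 steps.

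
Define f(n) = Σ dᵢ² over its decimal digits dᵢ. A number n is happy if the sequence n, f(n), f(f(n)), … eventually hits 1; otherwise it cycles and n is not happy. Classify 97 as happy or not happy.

happy

97 → 130
130 → 10
10 → 1  — reached 1.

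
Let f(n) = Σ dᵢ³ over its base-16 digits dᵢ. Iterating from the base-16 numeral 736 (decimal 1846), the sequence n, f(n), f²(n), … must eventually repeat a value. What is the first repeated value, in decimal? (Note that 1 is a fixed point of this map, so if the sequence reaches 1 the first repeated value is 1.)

1846 = (7,3,6)_16 → 7³ + 3³ + 6³ = 343 + 27 + 216 = 586
586 = (2,4,10)_16 → 2³ + 4³ + 10³ = 8 + 64 + 1000 = 1072
1072 = (4,3,0)_16 → 4³ + 3³ + 0³ = 64 + 27 + 0 = 91
91 = (5,11)_16 → 5³ + 11³ = 125 + 1331 = 1456
1456 = (5,11,0)_16 → 5³ + 11³ + 0³ = 125 + 1331 + 0 = 1456  — 1456 already appeared earlier.

1456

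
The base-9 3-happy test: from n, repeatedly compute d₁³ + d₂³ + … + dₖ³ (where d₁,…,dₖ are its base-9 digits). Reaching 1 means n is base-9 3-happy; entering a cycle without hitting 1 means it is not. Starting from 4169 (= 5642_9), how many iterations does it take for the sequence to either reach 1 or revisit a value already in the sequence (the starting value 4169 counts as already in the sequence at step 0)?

12

4169 = (5,6,4,2)_9 → 413
413 = (5,0,8)_9 → 637
637 = (7,7,7)_9 → 1029
1029 = (1,3,6,3)_9 → 271
271 = (3,3,1)_9 → 55
55 = (6,1)_9 → 217
217 = (2,6,1)_9 → 225
225 = (2,7,0)_9 → 351
351 = (4,3,0)_9 → 91
91 = (1,1,1)_9 → 3
3 = (3)_9 → 27
27 = (3,0)_9 → 27  — 27 repeats.
That took 12 steps.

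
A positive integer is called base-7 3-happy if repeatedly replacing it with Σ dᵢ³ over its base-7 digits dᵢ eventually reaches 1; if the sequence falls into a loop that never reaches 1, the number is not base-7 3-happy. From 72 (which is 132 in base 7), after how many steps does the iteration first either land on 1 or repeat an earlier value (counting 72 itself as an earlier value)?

3

72 = (1,3,2)_7 → 1³ + 3³ + 2³ = 36
36 = (5,1)_7 → 5³ + 1³ = 126
126 = (2,4,0)_7 → 2³ + 4³ + 0³ = 72  — 72 repeats.
That took 3 steps.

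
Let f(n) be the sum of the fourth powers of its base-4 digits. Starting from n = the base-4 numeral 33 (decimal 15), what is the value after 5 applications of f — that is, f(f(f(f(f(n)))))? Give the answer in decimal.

15 = (3,3)_4 → 3⁴ + 3⁴ = 162
162 = (2,2,0,2)_4 → 2⁴ + 2⁴ + 0⁴ + 2⁴ = 48
48 = (3,0,0)_4 → 3⁴ + 0⁴ + 0⁴ = 81
81 = (1,1,0,1)_4 → 1⁴ + 1⁴ + 0⁴ + 1⁴ = 3
3 = (3)_4 → 3⁴ = 81

81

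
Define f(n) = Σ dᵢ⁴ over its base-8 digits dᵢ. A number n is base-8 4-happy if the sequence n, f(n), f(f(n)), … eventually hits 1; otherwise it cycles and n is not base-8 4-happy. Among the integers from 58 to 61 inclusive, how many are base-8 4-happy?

58: 58 → 2417 → 2178 → 288 → 512 → 1  (reaches 1)
59: 59 → 2482 → 2864 → 2177 → 273 → 273  (repeats 273)
60: 60 → 2657 → 883 → 2003 → 2579 → 722 → 114 → 1313 → 529 → 18 → 32 → 256 → 256  (repeats 256)
61: 61 → 3026 → 3058 → 4338 → 1394 → 1953 → 1634 → 354 → 897 → 1298 → 304 → 1552 → 97 → 258 → 272 → 272  (repeats 272)
base-8 4-happy: 58

1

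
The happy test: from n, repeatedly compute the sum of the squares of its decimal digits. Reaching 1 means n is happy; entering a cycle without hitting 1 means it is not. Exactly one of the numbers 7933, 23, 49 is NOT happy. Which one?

7933

7933: 7933 → 148 → 81 → 65 → 61 → 37 → 58 → 89 → 145 → 42 → 20 → 4 → 16 → 37  — repeats 37 (not happy)
23: 23 → 13 → 10 → 1  — reaches 1 (happy)
49: 49 → 97 → 130 → 10 → 1  — reaches 1 (happy)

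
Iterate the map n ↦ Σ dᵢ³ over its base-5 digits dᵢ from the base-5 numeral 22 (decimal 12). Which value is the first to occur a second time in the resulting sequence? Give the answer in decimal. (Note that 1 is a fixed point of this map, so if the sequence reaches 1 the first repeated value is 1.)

12 = (2,2)_5 → 2³ + 2³ = 8 + 8 = 16
16 = (3,1)_5 → 3³ + 1³ = 27 + 1 = 28
28 = (1,0,3)_5 → 1³ + 0³ + 3³ = 1 + 0 + 27 = 28  — 28 already appeared earlier.

28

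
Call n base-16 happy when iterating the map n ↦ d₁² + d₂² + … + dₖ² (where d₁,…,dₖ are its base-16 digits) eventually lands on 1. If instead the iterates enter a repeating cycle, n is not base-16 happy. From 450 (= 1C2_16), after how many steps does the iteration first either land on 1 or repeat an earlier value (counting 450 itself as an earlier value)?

7

450 = (1,12,2)_16 → 1² + 12² + 2² = 149
149 = (9,5)_16 → 9² + 5² = 106
106 = (6,10)_16 → 6² + 10² = 136
136 = (8,8)_16 → 8² + 8² = 128
128 = (8,0)_16 → 8² + 0² = 64
64 = (4,0)_16 → 4² + 0² = 16
16 = (1,0)_16 → 1² + 0² = 1  — reached 1.
That took 7 steps.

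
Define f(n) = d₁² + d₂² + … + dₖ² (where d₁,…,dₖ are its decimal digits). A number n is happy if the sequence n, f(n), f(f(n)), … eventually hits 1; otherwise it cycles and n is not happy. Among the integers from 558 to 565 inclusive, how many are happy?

558: 558 → 114 → 18 → 65 → 61 → 37 → 58 → 89 → 145 → 42 → 20 → 4 → 16 → 37  (repeats 37)
559: 559 → 131 → 11 → 2 → 4 → 16 → 37 → 58 → 89 → 145 → 42 → 20 → 4  (repeats 4)
560: 560 → 61 → 37 → 58 → 89 → 145 → 42 → 20 → 4 → 16 → 37  (repeats 37)
561: 561 → 62 → 40 → 16 → 37 → 58 → 89 → 145 → 42 → 20 → 4 → 16  (repeats 16)
562: 562 → 65 → 61 → 37 → 58 → 89 → 145 → 42 → 20 → 4 → 16 → 37  (repeats 37)
563: 563 → 70 → 49 → 97 → 130 → 10 → 1  (reaches 1)
564: 564 → 77 → 98 → 145 → 42 → 20 → 4 → 16 → 37 → 58 → 89 → 145  (repeats 145)
565: 565 → 86 → 100 → 1  (reaches 1)
happy: 563, 565

2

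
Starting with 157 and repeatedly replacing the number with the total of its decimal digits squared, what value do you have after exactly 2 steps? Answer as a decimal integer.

157 → 1² + 5² + 7² = 1 + 25 + 49 = 75
75 → 7² + 5² = 49 + 25 = 74

74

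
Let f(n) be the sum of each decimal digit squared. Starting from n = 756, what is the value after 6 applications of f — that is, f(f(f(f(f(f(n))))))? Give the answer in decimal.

756 → 7² + 5² + 6² = 49 + 25 + 36 = 110
110 → 1² + 1² + 0² = 1 + 1 + 0 = 2
2 → 2² = 4
4 → 4² = 16
16 → 1² + 6² = 1 + 36 = 37
37 → 3² + 7² = 9 + 49 = 58

58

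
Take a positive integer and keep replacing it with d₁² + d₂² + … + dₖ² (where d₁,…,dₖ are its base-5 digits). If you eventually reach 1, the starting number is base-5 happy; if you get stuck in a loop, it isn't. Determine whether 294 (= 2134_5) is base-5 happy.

not base-5 happy

294 = (2,1,3,4)_5 → 2² + 1² + 3² + 4² = 4 + 1 + 9 + 16 = 30
30 = (1,1,0)_5 → 1² + 1² + 0² = 1 + 1 + 0 = 2
2 = (2)_5 → 2² = 4
4 = (4)_5 → 4² = 16
16 = (3,1)_5 → 3² + 1² = 9 + 1 = 10
10 = (2,0)_5 → 2² + 0² = 4 + 0 = 4  — 4 already seen; the sequence cycles without reaching 1.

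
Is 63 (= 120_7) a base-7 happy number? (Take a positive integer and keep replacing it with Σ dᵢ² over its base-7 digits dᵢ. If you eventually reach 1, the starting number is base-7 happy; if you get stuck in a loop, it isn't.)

not base-7 happy

63 = (1,2,0)_7 → 1² + 2² + 0² = 1 + 4 + 0 = 5
5 = (5)_7 → 5² = 25
25 = (3,4)_7 → 3² + 4² = 9 + 16 = 25  — 25 already seen; the sequence cycles without reaching 1.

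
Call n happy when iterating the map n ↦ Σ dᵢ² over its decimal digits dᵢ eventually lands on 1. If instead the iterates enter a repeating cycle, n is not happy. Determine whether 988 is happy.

not happy

988 → 9² + 8² + 8² = 209
209 → 2² + 0² + 9² = 85
85 → 8² + 5² = 89
89 → 8² + 9² = 145
145 → 1² + 4² + 5² = 42
42 → 4² + 2² = 20
20 → 2² + 0² = 4
4 → 4² = 16
16 → 1² + 6² = 37
37 → 3² + 7² = 58
58 → 5² + 8² = 89  — 89 already seen; the sequence cycles without reaching 1.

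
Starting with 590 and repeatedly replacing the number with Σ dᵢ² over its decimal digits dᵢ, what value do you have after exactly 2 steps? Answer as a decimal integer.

37

590 → 106
106 → 37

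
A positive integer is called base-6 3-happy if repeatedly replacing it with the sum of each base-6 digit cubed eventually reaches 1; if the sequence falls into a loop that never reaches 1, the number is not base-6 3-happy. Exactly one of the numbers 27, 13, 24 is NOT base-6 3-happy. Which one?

27: 27 → 91 → 36 → 1  — reaches 1 (base-6 3-happy)
13: 13 → 9 → 28 → 128 → 62 → 73 → 9  — repeats 9 (not base-6 3-happy)
24: 24 → 64 → 129 → 81 → 36 → 1  — reaches 1 (base-6 3-happy)

13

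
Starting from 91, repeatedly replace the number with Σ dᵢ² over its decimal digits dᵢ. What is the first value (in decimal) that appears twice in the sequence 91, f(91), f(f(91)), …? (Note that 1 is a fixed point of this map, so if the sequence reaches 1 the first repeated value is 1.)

1

91 → 9² + 1² = 82
82 → 8² + 2² = 68
68 → 6² + 8² = 100
100 → 1² + 0² + 0² = 1  — reached the fixed point 1.
1 → 1, so 1 is the first repeated value.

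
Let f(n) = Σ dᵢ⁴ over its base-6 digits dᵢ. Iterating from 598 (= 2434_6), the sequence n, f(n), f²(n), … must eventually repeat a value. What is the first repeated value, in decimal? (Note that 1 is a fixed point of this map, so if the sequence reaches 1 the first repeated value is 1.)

598 = (2,4,3,4)_6 → 2⁴ + 4⁴ + 3⁴ + 4⁴ = 16 + 256 + 81 + 256 = 609
609 = (2,4,5,3)_6 → 2⁴ + 4⁴ + 5⁴ + 3⁴ = 16 + 256 + 625 + 81 = 978
978 = (4,3,1,0)_6 → 4⁴ + 3⁴ + 1⁴ + 0⁴ = 256 + 81 + 1 + 0 = 338
338 = (1,3,2,2)_6 → 1⁴ + 3⁴ + 2⁴ + 2⁴ = 1 + 81 + 16 + 16 = 114
114 = (3,1,0)_6 → 3⁴ + 1⁴ + 0⁴ = 81 + 1 + 0 = 82
82 = (2,1,4)_6 → 2⁴ + 1⁴ + 4⁴ = 16 + 1 + 256 = 273
273 = (1,1,3,3)_6 → 1⁴ + 1⁴ + 3⁴ + 3⁴ = 1 + 1 + 81 + 81 = 164
164 = (4,3,2)_6 → 4⁴ + 3⁴ + 2⁴ = 256 + 81 + 16 = 353
353 = (1,3,4,5)_6 → 1⁴ + 3⁴ + 4⁴ + 5⁴ = 1 + 81 + 256 + 625 = 963
963 = (4,2,4,3)_6 → 4⁴ + 2⁴ + 4⁴ + 3⁴ = 256 + 16 + 256 + 81 = 609  — 609 already appeared earlier.

609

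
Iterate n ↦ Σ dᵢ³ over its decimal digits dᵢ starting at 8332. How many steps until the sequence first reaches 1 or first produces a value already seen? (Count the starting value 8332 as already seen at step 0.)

8332 → 8³ + 3³ + 3³ + 2³ = 512 + 27 + 27 + 8 = 574
574 → 5³ + 7³ + 4³ = 125 + 343 + 64 = 532
532 → 5³ + 3³ + 2³ = 125 + 27 + 8 = 160
160 → 1³ + 6³ + 0³ = 1 + 216 + 0 = 217
217 → 2³ + 1³ + 7³ = 8 + 1 + 343 = 352
352 → 3³ + 5³ + 2³ = 27 + 125 + 8 = 160  — 160 repeats.
That took 6 steps.

6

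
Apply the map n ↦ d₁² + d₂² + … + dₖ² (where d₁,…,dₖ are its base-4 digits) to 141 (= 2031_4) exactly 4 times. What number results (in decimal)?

141 = (2,0,3,1)_4 → 2² + 0² + 3² + 1² = 14
14 = (3,2)_4 → 3² + 2² = 13
13 = (3,1)_4 → 3² + 1² = 10
10 = (2,2)_4 → 2² + 2² = 8

8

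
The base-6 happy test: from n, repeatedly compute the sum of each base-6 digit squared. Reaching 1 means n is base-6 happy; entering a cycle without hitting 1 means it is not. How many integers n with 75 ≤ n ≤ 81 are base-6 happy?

1

75: 75 → 13 → 5 → 25 → 17 → 29 → 41 → 26 → 20 → 13  — not base-6 happy
76: 76 → 20 → 13 → 5 → 25 → 17 → 29 → 41 → 26 → 20  — not base-6 happy
77: 77 → 29 → 41 → 26 → 20 → 13 → 5 → 25 → 17 → 29  — not base-6 happy
78: 78 → 5 → 25 → 17 → 29 → 41 → 26 → 20 → 13 → 5  — not base-6 happy
79: 79 → 6 → 1  — base-6 happy
80: 80 → 9 → 10 → 17 → 29 → 41 → 26 → 20 → 13 → 5 → 25 → 17  — not base-6 happy
81: 81 → 14 → 8 → 5 → 25 → 17 → 29 → 41 → 26 → 20 → 13 → 5  — not base-6 happy
base-6 happy: 79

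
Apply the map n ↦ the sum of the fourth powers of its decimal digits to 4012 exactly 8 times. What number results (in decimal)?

4012 → 4⁴ + 0⁴ + 1⁴ + 2⁴ = 273
273 → 2⁴ + 7⁴ + 3⁴ = 2498
2498 → 2⁴ + 4⁴ + 9⁴ + 8⁴ = 10929
10929 → 1⁴ + 0⁴ + 9⁴ + 2⁴ + 9⁴ = 13139
13139 → 1⁴ + 3⁴ + 1⁴ + 3⁴ + 9⁴ = 6725
6725 → 6⁴ + 7⁴ + 2⁴ + 5⁴ = 4338
4338 → 4⁴ + 3⁴ + 3⁴ + 8⁴ = 4514
4514 → 4⁴ + 5⁴ + 1⁴ + 4⁴ = 1138

1138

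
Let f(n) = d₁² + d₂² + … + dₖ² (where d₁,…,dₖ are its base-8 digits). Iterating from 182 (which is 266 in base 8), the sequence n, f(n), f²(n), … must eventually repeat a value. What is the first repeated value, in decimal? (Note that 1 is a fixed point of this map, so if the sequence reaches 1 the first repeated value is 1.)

1

182 = (2,6,6)_8 → 2² + 6² + 6² = 76
76 = (1,1,4)_8 → 1² + 1² + 4² = 18
18 = (2,2)_8 → 2² + 2² = 8
8 = (1,0)_8 → 1² + 0² = 1  — reached the fixed point 1.
1 → 1, so 1 is the first repeated value.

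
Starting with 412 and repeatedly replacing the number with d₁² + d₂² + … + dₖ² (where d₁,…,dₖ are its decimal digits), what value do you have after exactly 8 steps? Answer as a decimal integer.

412 → 4² + 1² + 2² = 16 + 1 + 4 = 21
21 → 2² + 1² = 4 + 1 = 5
5 → 5² = 25
25 → 2² + 5² = 4 + 25 = 29
29 → 2² + 9² = 4 + 81 = 85
85 → 8² + 5² = 64 + 25 = 89
89 → 8² + 9² = 64 + 81 = 145
145 → 1² + 4² + 5² = 1 + 16 + 25 = 42

42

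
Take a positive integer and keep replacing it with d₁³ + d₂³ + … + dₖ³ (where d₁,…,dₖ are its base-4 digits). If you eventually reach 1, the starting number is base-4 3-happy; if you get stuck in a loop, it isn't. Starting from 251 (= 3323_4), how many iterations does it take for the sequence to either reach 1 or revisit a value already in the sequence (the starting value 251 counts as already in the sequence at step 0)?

251 = (3,3,2,3)_4 → 3³ + 3³ + 2³ + 3³ = 89
89 = (1,1,2,1)_4 → 1³ + 1³ + 2³ + 1³ = 11
11 = (2,3)_4 → 2³ + 3³ = 35
35 = (2,0,3)_4 → 2³ + 0³ + 3³ = 35  — 35 repeats.
That took 4 steps.

4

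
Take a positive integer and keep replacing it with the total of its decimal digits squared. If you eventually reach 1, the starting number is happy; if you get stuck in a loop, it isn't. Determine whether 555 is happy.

555 → 5² + 5² + 5² = 75
75 → 7² + 5² = 74
74 → 7² + 4² = 65
65 → 6² + 5² = 61
61 → 6² + 1² = 37
37 → 3² + 7² = 58
58 → 5² + 8² = 89
89 → 8² + 9² = 145
145 → 1² + 4² + 5² = 42
42 → 4² + 2² = 20
20 → 2² + 0² = 4
4 → 4² = 16
16 → 1² + 6² = 37  — 37 already seen; the sequence cycles without reaching 1.

not happy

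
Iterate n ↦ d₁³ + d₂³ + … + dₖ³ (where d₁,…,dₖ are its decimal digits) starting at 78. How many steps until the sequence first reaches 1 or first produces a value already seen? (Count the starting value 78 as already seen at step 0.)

9

78 → 7³ + 8³ = 855
855 → 8³ + 5³ + 5³ = 762
762 → 7³ + 6³ + 2³ = 567
567 → 5³ + 6³ + 7³ = 684
684 → 6³ + 8³ + 4³ = 792
792 → 7³ + 9³ + 2³ = 1080
1080 → 1³ + 0³ + 8³ + 0³ = 513
513 → 5³ + 1³ + 3³ = 153
153 → 1³ + 5³ + 3³ = 153  — 153 repeats.
That took 9 steps.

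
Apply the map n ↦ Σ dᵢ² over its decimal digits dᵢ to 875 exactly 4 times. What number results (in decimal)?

61

875 → 8² + 7² + 5² = 138
138 → 1² + 3² + 8² = 74
74 → 7² + 4² = 65
65 → 6² + 5² = 61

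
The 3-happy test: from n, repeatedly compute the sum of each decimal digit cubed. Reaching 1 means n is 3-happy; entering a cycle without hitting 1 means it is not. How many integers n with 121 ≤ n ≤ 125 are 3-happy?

1

121: 121 → 10 → 1  — 3-happy
122: 122 → 17 → 344 → 155 → 251 → 134 → 92 → 737 → 713 → 371 → 371  — not 3-happy
123: 123 → 36 → 243 → 99 → 1458 → 702 → 351 → 153 → 153  — not 3-happy
124: 124 → 73 → 370 → 370  — not 3-happy
125: 125 → 134 → 92 → 737 → 713 → 371 → 371  — not 3-happy
3-happy: 121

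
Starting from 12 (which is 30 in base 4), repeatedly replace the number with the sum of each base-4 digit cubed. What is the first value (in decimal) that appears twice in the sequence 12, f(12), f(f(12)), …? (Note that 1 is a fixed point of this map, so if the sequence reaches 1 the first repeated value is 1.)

12 = (3,0)_4 → 3³ + 0³ = 27
27 = (1,2,3)_4 → 1³ + 2³ + 3³ = 36
36 = (2,1,0)_4 → 2³ + 1³ + 0³ = 9
9 = (2,1)_4 → 2³ + 1³ = 9  — 9 already appeared earlier.

9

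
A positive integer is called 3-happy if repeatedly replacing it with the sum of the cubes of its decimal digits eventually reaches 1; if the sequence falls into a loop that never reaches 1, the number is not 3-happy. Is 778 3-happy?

3-happy

778 → 7³ + 7³ + 8³ = 343 + 343 + 512 = 1198
1198 → 1³ + 1³ + 9³ + 8³ = 1 + 1 + 729 + 512 = 1243
1243 → 1³ + 2³ + 4³ + 3³ = 1 + 8 + 64 + 27 = 100
100 → 1³ + 0³ + 0³ = 1 + 0 + 0 = 1  — reached 1.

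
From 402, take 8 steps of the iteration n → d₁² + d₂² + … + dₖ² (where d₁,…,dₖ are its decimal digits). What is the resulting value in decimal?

402 → 4² + 0² + 2² = 16 + 0 + 4 = 20
20 → 2² + 0² = 4 + 0 = 4
4 → 4² = 16
16 → 1² + 6² = 1 + 36 = 37
37 → 3² + 7² = 9 + 49 = 58
58 → 5² + 8² = 25 + 64 = 89
89 → 8² + 9² = 64 + 81 = 145
145 → 1² + 4² + 5² = 1 + 16 + 25 = 42

42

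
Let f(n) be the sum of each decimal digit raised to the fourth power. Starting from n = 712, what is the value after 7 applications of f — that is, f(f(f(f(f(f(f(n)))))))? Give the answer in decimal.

7444

712 → 7⁴ + 1⁴ + 2⁴ = 2401 + 1 + 16 = 2418
2418 → 2⁴ + 4⁴ + 1⁴ + 8⁴ = 16 + 256 + 1 + 4096 = 4369
4369 → 4⁴ + 3⁴ + 6⁴ + 9⁴ = 256 + 81 + 1296 + 6561 = 8194
8194 → 8⁴ + 1⁴ + 9⁴ + 4⁴ = 4096 + 1 + 6561 + 256 = 10914
10914 → 1⁴ + 0⁴ + 9⁴ + 1⁴ + 4⁴ = 1 + 0 + 6561 + 1 + 256 = 6819
6819 → 6⁴ + 8⁴ + 1⁴ + 9⁴ = 1296 + 4096 + 1 + 6561 = 11954
11954 → 1⁴ + 1⁴ + 9⁴ + 5⁴ + 4⁴ = 1 + 1 + 6561 + 625 + 256 = 7444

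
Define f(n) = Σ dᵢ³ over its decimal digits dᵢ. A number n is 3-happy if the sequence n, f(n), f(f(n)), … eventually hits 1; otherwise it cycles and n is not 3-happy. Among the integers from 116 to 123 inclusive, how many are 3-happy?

1

116: 116 → 218 → 521 → 134 → 92 → 737 → 713 → 371 → 371  (repeats 371)
117: 117 → 345 → 216 → 225 → 141 → 66 → 432 → 99 → 1458 → 702 → 351 → 153 → 153  (repeats 153)
118: 118 → 514 → 190 → 730 → 370 → 370  (repeats 370)
119: 119 → 731 → 371 → 371  (repeats 371)
120: 120 → 9 → 729 → 1080 → 513 → 153 → 153  (repeats 153)
121: 121 → 10 → 1  (reaches 1)
122: 122 → 17 → 344 → 155 → 251 → 134 → 92 → 737 → 713 → 371 → 371  (repeats 371)
123: 123 → 36 → 243 → 99 → 1458 → 702 → 351 → 153 → 153  (repeats 153)
3-happy: 121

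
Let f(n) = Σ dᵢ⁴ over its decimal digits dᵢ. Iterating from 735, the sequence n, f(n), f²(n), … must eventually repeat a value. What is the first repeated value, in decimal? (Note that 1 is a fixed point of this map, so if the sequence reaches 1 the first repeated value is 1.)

735 → 7⁴ + 3⁴ + 5⁴ = 2401 + 81 + 625 = 3107
3107 → 3⁴ + 1⁴ + 0⁴ + 7⁴ = 81 + 1 + 0 + 2401 = 2483
2483 → 2⁴ + 4⁴ + 8⁴ + 3⁴ = 16 + 256 + 4096 + 81 = 4449
4449 → 4⁴ + 4⁴ + 4⁴ + 9⁴ = 256 + 256 + 256 + 6561 = 7329
7329 → 7⁴ + 3⁴ + 2⁴ + 9⁴ = 2401 + 81 + 16 + 6561 = 9059
9059 → 9⁴ + 0⁴ + 5⁴ + 9⁴ = 6561 + 0 + 625 + 6561 = 13747
13747 → 1⁴ + 3⁴ + 7⁴ + 4⁴ + 7⁴ = 1 + 81 + 2401 + 256 + 2401 = 5140
5140 → 5⁴ + 1⁴ + 4⁴ + 0⁴ = 625 + 1 + 256 + 0 = 882
882 → 8⁴ + 8⁴ + 2⁴ = 4096 + 4096 + 16 = 8208
8208 → 8⁴ + 2⁴ + 0⁴ + 8⁴ = 4096 + 16 + 0 + 4096 = 8208  — 8208 already appeared earlier.

8208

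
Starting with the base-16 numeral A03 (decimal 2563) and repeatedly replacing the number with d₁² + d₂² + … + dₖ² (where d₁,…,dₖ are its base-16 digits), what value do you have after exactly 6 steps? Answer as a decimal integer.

85

2563 = (10,0,3)_16 → 10² + 0² + 3² = 100 + 0 + 9 = 109
109 = (6,13)_16 → 6² + 13² = 36 + 169 = 205
205 = (12,13)_16 → 12² + 13² = 144 + 169 = 313
313 = (1,3,9)_16 → 1² + 3² + 9² = 1 + 9 + 81 = 91
91 = (5,11)_16 → 5² + 11² = 25 + 121 = 146
146 = (9,2)_16 → 9² + 2² = 81 + 4 = 85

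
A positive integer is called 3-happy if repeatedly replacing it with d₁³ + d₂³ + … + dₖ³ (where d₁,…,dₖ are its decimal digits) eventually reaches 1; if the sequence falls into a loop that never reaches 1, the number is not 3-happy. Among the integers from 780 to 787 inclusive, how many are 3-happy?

1

780: 780 → 855 → 762 → 567 → 684 → 792 → 1080 → 513 → 153 → 153  — not 3-happy
781: 781 → 856 → 853 → 664 → 496 → 1009 → 730 → 370 → 370  — not 3-happy
782: 782 → 863 → 755 → 593 → 881 → 1025 → 134 → 92 → 737 → 713 → 371 → 371  — not 3-happy
783: 783 → 882 → 1032 → 36 → 243 → 99 → 1458 → 702 → 351 → 153 → 153  — not 3-happy
784: 784 → 919 → 1459 → 919  — not 3-happy
785: 785 → 980 → 1241 → 74 → 407 → 407  — not 3-happy
786: 786 → 1071 → 345 → 216 → 225 → 141 → 66 → 432 → 99 → 1458 → 702 → 351 → 153 → 153  — not 3-happy
787: 787 → 1198 → 1243 → 100 → 1  — 3-happy
3-happy: 787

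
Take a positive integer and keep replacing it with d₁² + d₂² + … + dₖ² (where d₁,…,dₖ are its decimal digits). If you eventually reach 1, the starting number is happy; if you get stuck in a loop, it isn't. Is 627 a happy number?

not happy

627 → 6² + 2² + 7² = 89
89 → 8² + 9² = 145
145 → 1² + 4² + 5² = 42
42 → 4² + 2² = 20
20 → 2² + 0² = 4
4 → 4² = 16
16 → 1² + 6² = 37
37 → 3² + 7² = 58
58 → 5² + 8² = 89  — 89 already seen; the sequence cycles without reaching 1.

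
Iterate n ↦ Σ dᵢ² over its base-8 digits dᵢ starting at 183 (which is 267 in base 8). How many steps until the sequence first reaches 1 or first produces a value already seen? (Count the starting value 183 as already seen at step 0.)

6

183 = (2,6,7)_8 → 89
89 = (1,3,1)_8 → 11
11 = (1,3)_8 → 10
10 = (1,2)_8 → 5
5 = (5)_8 → 25
25 = (3,1)_8 → 10  — 10 repeats.
That took 6 steps.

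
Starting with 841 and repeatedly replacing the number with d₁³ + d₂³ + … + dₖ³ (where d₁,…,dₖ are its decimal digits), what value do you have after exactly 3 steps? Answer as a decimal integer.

514

841 → 8³ + 4³ + 1³ = 512 + 64 + 1 = 577
577 → 5³ + 7³ + 7³ = 125 + 343 + 343 = 811
811 → 8³ + 1³ + 1³ = 512 + 1 + 1 = 514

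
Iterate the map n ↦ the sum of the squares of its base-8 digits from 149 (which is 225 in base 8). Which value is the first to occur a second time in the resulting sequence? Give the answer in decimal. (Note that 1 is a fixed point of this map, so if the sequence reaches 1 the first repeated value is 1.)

5

149 = (2,2,5)_8 → 2² + 2² + 5² = 4 + 4 + 25 = 33
33 = (4,1)_8 → 4² + 1² = 16 + 1 = 17
17 = (2,1)_8 → 2² + 1² = 4 + 1 = 5
5 = (5)_8 → 5² = 25
25 = (3,1)_8 → 3² + 1² = 9 + 1 = 10
10 = (1,2)_8 → 1² + 2² = 1 + 4 = 5  — 5 already appeared earlier.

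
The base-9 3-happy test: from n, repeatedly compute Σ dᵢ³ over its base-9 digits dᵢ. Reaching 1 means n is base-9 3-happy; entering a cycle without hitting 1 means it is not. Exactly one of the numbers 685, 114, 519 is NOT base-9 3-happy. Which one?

685: 685 → 577 → 345 → 99 → 9 → 1  — reaches 1 (base-9 3-happy)
114: 114 → 244 → 28 → 28  — repeats 28 (not base-9 3-happy)
519: 519 → 459 → 341 → 577 → 345 → 99 → 9 → 1  — reaches 1 (base-9 3-happy)

114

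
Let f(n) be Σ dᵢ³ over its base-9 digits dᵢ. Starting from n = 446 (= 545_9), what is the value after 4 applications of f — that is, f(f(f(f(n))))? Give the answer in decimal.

446 = (5,4,5)_9 → 5³ + 4³ + 5³ = 314
314 = (3,7,8)_9 → 3³ + 7³ + 8³ = 882
882 = (1,1,8,0)_9 → 1³ + 1³ + 8³ + 0³ = 514
514 = (6,3,1)_9 → 6³ + 3³ + 1³ = 244

244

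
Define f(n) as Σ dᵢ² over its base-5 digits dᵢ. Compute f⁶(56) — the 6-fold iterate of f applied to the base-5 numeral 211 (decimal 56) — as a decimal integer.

4

56 = (2,1,1)_5 → 2² + 1² + 1² = 6
6 = (1,1)_5 → 1² + 1² = 2
2 = (2)_5 → 2² = 4
4 = (4)_5 → 4² = 16
16 = (3,1)_5 → 3² + 1² = 10
10 = (2,0)_5 → 2² + 0² = 4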